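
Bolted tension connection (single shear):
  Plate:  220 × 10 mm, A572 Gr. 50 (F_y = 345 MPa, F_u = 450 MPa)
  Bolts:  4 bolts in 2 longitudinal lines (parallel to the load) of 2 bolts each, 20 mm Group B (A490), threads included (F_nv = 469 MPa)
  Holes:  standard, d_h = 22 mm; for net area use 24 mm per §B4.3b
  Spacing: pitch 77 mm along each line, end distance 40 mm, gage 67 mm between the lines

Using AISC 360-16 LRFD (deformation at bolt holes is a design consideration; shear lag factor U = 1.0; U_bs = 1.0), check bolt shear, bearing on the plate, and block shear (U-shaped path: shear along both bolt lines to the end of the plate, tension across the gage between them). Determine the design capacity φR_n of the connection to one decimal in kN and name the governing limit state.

442.0 kN (bolt shear governs)

Bolt shear: A_b = π(20)²/4 = 314.16 mm². φR_n = 0.75 × 469 × 314.16 × 4 × 1 = 442.0 kN.
Bearing (10 mm plate, F_u = 450 MPa): end bolts L_c = 40 − 22/2 = 29, R_n = min(1.2×29×10×450, 2.4×20×10×450) = 156.6 kN/bolt; interior L_c = 77 − 22 = 55, R_n = 216 kN/bolt. φR_n = 0.75 × (2×156.6 + 2×216) = 558.9 kN.
Block shear: shear path 2×[40+1×77] = 2×117 mm, A_gv = 2340, A_nv = 2×(117 − 1.5×24)×10 = 1620 mm²; tension across gage: (67 − 1×24)×10 = 430 mm². R_n = min(0.6×450×1620, 0.6×345×2340) + 1.0×450×430 = min(437.4, 484.38) + 193.5 = 630.9 kN. φR_n = 0.75 × 630.9 = 473.2 kN.
Governing: min(442.0, 558.9, 473.2) = 442.0 kN → bolt shear.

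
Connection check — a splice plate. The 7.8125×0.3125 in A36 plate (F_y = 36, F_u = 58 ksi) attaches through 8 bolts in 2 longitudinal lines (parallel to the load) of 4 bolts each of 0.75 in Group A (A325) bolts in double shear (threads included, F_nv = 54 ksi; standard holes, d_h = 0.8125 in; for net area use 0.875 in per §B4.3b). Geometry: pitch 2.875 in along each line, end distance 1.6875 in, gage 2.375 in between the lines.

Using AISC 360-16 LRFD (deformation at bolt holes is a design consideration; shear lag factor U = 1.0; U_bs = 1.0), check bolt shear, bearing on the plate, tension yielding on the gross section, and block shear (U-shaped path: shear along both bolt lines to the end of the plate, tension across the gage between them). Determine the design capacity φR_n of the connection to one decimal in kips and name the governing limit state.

79.1 kips (gross-section yield governs)

Bolt shear: A_b = π(0.75)²/4 = 0.44179 in². φR_n = 0.75 × 54 × 0.44179 × 8 × 2 = 286.3 kips.
Bearing (0.3125 in plate, F_u = 58 ksi): end bolts L_c = 1.6875 − 0.8125/2 = 1.28125, R_n = min(1.2×1.28125×0.3125×58, 2.4×0.75×0.3125×58) = 27.867 kips/bolt; interior L_c = 2.875 − 0.8125 = 2.0625, R_n = 32.625 kips/bolt. φR_n = 0.75 × (2×27.867 + 6×32.625) = 188.6 kips.
Tension yield (gross): A_g = 7.8125×0.3125 = 2.4414 in². φR_n = 0.90 × 36 × 2.4414 = 79.1 kips.
Block shear: shear path 2×[1.6875+3×2.875] = 2×10.3125 in, A_gv = 6.4453, A_nv = 2×(10.3125 − 3.5×0.875)×0.3125 = 4.5313 in²; tension across gage: (2.375 − 1×0.875)×0.3125 = 0.46875 in². R_n = min(0.6×58×4.5313, 0.6×36×6.4453) + 1.0×58×0.46875 = min(157.69, 139.22) + 27.188 = 166.41 kips. φR_n = 0.75 × 166.41 = 124.8 kips.
Governing: min(286.3, 188.6, 79.1, 124.8) = 79.1 kips → gross-section yield.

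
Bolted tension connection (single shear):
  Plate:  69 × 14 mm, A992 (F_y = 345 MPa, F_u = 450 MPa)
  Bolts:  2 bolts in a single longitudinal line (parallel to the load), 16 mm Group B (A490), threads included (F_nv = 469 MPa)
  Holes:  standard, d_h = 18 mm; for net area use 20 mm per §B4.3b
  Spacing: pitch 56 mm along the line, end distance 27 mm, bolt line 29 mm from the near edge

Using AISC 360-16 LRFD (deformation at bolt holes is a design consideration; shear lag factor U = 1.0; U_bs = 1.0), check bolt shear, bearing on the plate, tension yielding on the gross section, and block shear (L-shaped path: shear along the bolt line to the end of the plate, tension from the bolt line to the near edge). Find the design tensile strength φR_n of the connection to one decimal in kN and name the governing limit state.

Bolt shear: A_b = π(16)²/4 = 201.06 mm². φR_n = 0.75 × 469 × 201.06 × 2 × 1 = 141.4 kN.
Bearing (14 mm plate, F_u = 450 MPa): end bolts L_c = 27 − 18/2 = 18, R_n = min(1.2×18×14×450, 2.4×16×14×450) = 136.08 kN/bolt; interior L_c = 56 − 18 = 38, R_n = 241.92 kN/bolt. φR_n = 0.75 × (1×136.08 + 1×241.92) = 283.5 kN.
Tension yield (gross): A_g = 69×14 = 966 mm². φR_n = 0.90 × 345 × 966 = 299.9 kN.
Block shear: shear path 1×[27+1×56] = 1×83 mm, A_gv = 1162, A_nv = 1×(83 − 1.5×20)×14 = 742 mm²; tension to near edge: (29 − 0.5×20)×14 = 266 mm². R_n = min(0.6×450×742, 0.6×345×1162) + 1.0×450×266 = min(200.34, 240.53) + 119.7 = 320.04 kN. φR_n = 0.75 × 320.04 = 240.0 kN.
Governing: min(141.4, 283.5, 299.9, 240.0) = 141.4 kN → bolt shear.

141.4 kN (bolt shear governs)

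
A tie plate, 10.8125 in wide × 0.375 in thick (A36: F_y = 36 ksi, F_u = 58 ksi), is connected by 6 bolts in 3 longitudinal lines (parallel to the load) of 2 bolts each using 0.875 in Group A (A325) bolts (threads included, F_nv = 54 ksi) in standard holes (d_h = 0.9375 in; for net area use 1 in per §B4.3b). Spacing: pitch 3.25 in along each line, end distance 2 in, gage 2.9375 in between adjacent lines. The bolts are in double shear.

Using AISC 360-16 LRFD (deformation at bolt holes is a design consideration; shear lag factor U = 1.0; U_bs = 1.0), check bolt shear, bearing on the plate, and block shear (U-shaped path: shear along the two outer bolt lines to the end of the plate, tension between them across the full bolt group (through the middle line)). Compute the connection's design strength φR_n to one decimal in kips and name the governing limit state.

127.0 kips (block shear governs)

Bolt shear: A_b = π(0.875)²/4 = 0.60132 in². φR_n = 0.75 × 54 × 0.60132 × 6 × 2 = 292.2 kips.
Bearing (0.375 in plate, F_u = 58 ksi): end bolts L_c = 2 − 0.9375/2 = 1.53125, R_n = min(1.2×1.53125×0.375×58, 2.4×0.875×0.375×58) = 39.966 kips/bolt; interior L_c = 3.25 − 0.9375 = 2.3125, R_n = 45.675 kips/bolt. φR_n = 0.75 × (3×39.966 + 3×45.675) = 192.7 kips.
Block shear: shear path 2×[2+1×3.25] = 2×5.25 in, A_gv = 3.9375, A_nv = 2×(5.25 − 1.5×1)×0.375 = 2.8125 in²; tension across gage: (5.875 − 2×1)×0.375 = 1.4531 in². R_n = min(0.6×58×2.8125, 0.6×36×3.9375) + 1.0×58×1.4531 = min(97.875, 85.05) + 84.28 = 169.33 kips. φR_n = 0.75 × 169.33 = 127.0 kips.
Governing: min(292.2, 192.7, 127.0) = 127.0 kips → block shear.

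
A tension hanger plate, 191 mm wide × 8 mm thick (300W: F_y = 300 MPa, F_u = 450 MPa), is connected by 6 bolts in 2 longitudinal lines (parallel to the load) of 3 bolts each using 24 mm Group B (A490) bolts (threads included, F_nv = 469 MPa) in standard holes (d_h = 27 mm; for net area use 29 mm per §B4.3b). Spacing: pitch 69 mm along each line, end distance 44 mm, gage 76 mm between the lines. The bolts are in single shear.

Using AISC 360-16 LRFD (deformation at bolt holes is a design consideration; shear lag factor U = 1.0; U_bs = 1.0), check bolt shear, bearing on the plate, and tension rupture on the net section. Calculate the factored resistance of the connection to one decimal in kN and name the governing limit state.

Bolt shear: A_b = π(24)²/4 = 452.39 mm². φR_n = 0.75 × 469 × 452.39 × 6 × 1 = 954.8 kN.
Bearing (8 mm plate, F_u = 450 MPa): end bolts L_c = 44 − 27/2 = 30.5, R_n = min(1.2×30.5×8×450, 2.4×24×8×450) = 131.76 kN/bolt; interior L_c = 69 − 27 = 42, R_n = 181.44 kN/bolt. φR_n = 0.75 × (2×131.76 + 4×181.44) = 742.0 kN.
Tension rupture (net): A_n = (191 − 2×29)×8 = 1064 mm² (U = 1.0, A_e = A_n). φR_n = 0.75 × 450 × 1064 = 359.1 kN.
Governing: min(954.8, 742.0, 359.1) = 359.1 kN → net-section rupture.

359.1 kN (net-section rupture governs)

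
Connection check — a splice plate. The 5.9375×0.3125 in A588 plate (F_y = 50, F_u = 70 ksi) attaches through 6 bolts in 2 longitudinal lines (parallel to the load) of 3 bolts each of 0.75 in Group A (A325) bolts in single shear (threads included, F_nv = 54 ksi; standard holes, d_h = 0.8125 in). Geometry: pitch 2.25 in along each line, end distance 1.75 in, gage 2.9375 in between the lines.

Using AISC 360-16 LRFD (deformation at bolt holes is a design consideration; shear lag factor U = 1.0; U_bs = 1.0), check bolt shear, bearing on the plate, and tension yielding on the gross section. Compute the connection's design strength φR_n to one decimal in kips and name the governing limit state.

83.5 kips (gross-section yield governs)

Bolt shear: A_b = π(0.75)²/4 = 0.44179 in². φR_n = 0.75 × 54 × 0.44179 × 6 × 1 = 107.4 kips.
Bearing (0.3125 in plate, F_u = 70 ksi): end bolts L_c = 1.75 − 0.8125/2 = 1.34375, R_n = min(1.2×1.34375×0.3125×70, 2.4×0.75×0.3125×70) = 35.273 kips/bolt; interior L_c = 2.25 − 0.8125 = 1.4375, R_n = 37.734 kips/bolt. φR_n = 0.75 × (2×35.273 + 4×37.734) = 166.1 kips.
Tension yield (gross): A_g = 5.9375×0.3125 = 1.8555 in². φR_n = 0.90 × 50 × 1.8555 = 83.5 kips.
Governing: min(107.4, 166.1, 83.5) = 83.5 kips → gross-section yield.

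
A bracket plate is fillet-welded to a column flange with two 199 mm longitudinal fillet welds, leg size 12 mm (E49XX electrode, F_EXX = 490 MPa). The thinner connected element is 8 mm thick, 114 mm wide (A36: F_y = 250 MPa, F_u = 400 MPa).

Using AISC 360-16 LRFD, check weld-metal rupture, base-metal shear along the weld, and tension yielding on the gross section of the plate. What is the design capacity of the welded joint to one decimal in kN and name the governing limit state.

205.2 kN (gross-section yield governs)

Weld metal: throat = 0.707×12 = 8.484 mm, L = 2×199 = 398 mm. φR_n = 0.75 × 0.6 × 490 × 8.484 × 398 = 744.5 kN.
Base metal shear (8 mm plate): yield φR_n = 1.0×0.6×250×8×398 = 477.6 kN; rupture φR_n = 0.75×0.6×400×8×398 = 573.1 kN; take 477.6 kN (yield).
Tension yield (gross): A_g = 114×8 = 912 mm². φR_n = 0.90 × 250 × 912 = 205.2 kN.
Governing: min(744.5, 477.6, 205.2) = 205.2 kN → gross-section yield.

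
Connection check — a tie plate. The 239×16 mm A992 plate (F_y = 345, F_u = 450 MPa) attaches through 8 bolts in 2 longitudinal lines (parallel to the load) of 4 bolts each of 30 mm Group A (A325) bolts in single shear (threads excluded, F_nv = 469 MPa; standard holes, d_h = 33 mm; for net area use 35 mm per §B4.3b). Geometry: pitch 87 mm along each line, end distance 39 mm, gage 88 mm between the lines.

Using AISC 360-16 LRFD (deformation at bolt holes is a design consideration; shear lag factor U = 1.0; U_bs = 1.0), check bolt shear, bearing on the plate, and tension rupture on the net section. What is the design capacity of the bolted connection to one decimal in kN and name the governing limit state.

Bolt shear: A_b = π(30)²/4 = 706.86 mm². φR_n = 0.75 × 469 × 706.86 × 8 × 1 = 1989.1 kN.
Bearing (16 mm plate, F_u = 450 MPa): end bolts L_c = 39 − 33/2 = 22.5, R_n = min(1.2×22.5×16×450, 2.4×30×16×450) = 194.4 kN/bolt; interior L_c = 87 − 33 = 54, R_n = 466.56 kN/bolt. φR_n = 0.75 × (2×194.4 + 6×466.56) = 2391.1 kN.
Tension rupture (net): A_n = (239 − 2×35)×16 = 2704 mm² (U = 1.0, A_e = A_n). φR_n = 0.75 × 450 × 2704 = 912.6 kN.
Governing: min(1989.1, 2391.1, 912.6) = 912.6 kN → net-section rupture.

912.6 kN (net-section rupture governs)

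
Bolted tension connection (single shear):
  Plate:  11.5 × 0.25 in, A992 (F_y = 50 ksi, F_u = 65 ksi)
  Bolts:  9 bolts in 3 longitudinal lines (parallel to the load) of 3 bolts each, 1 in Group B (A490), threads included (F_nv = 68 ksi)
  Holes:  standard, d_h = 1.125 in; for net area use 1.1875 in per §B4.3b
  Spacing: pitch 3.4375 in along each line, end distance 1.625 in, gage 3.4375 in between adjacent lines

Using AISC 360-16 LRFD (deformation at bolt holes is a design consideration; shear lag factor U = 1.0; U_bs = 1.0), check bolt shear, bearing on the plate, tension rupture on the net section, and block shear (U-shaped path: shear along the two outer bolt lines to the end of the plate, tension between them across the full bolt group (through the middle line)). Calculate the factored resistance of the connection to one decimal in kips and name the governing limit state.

Bolt shear: A_b = π(1)²/4 = 0.7854 in². φR_n = 0.75 × 68 × 0.7854 × 9 × 1 = 360.5 kips.
Bearing (0.25 in plate, F_u = 65 ksi): end bolts L_c = 1.625 − 1.125/2 = 1.0625, R_n = min(1.2×1.0625×0.25×65, 2.4×1×0.25×65) = 20.719 kips/bolt; interior L_c = 3.4375 − 1.125 = 2.3125, R_n = 39 kips/bolt. φR_n = 0.75 × (3×20.719 + 6×39) = 222.1 kips.
Tension rupture (net): A_n = (11.5 − 3×1.1875)×0.25 = 1.9844 in² (U = 1.0, A_e = A_n). φR_n = 0.75 × 65 × 1.9844 = 96.7 kips.
Block shear: shear path 2×[1.625+2×3.4375] = 2×8.5 in, A_gv = 4.25, A_nv = 2×(8.5 − 2.5×1.1875)×0.25 = 2.7656 in²; tension across gage: (6.875 − 2×1.1875)×0.25 = 1.125 in². R_n = min(0.6×65×2.7656, 0.6×50×4.25) + 1.0×65×1.125 = min(107.86, 127.5) + 73.125 = 180.99 kips. φR_n = 0.75 × 180.99 = 135.7 kips.
Governing: min(360.5, 222.1, 96.7, 135.7) = 96.7 kips → net-section rupture.

96.7 kips (net-section rupture governs)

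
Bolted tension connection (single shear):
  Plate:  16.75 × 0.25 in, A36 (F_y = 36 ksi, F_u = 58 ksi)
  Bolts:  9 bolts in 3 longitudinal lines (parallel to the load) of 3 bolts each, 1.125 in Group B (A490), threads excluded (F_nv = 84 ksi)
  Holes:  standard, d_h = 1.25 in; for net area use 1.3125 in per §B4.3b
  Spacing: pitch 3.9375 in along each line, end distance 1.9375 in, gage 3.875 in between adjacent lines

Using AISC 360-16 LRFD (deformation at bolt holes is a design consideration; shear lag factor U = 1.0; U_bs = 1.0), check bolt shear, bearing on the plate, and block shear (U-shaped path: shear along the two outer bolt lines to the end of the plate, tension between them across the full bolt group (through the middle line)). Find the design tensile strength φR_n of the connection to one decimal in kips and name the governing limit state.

Bolt shear: A_b = π(1.125)²/4 = 0.99402 in². φR_n = 0.75 × 84 × 0.99402 × 9 × 1 = 563.6 kips.
Bearing (0.25 in plate, F_u = 58 ksi): end bolts L_c = 1.9375 − 1.25/2 = 1.3125, R_n = min(1.2×1.3125×0.25×58, 2.4×1.125×0.25×58) = 22.838 kips/bolt; interior L_c = 3.9375 − 1.25 = 2.6875, R_n = 39.15 kips/bolt. φR_n = 0.75 × (3×22.838 + 6×39.15) = 227.6 kips.
Block shear: shear path 2×[1.9375+2×3.9375] = 2×9.8125 in, A_gv = 4.9063, A_nv = 2×(9.8125 − 2.5×1.3125)×0.25 = 3.2656 in²; tension across gage: (7.75 − 2×1.3125)×0.25 = 1.2813 in². R_n = min(0.6×58×3.2656, 0.6×36×4.9063) + 1.0×58×1.2813 = min(113.64, 105.98) + 74.315 = 180.3 kips. φR_n = 0.75 × 180.3 = 135.2 kips.
Governing: min(563.6, 227.6, 135.2) = 135.2 kips → block shear.

135.2 kips (block shear governs)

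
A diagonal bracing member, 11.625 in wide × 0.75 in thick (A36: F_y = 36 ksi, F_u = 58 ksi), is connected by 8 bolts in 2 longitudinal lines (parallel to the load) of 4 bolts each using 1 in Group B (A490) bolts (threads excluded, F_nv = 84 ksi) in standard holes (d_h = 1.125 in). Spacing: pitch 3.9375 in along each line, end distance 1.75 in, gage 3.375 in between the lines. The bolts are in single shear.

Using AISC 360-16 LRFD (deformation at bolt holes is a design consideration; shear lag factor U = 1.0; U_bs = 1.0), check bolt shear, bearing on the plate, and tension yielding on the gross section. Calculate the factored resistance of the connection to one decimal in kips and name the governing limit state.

282.5 kips (gross-section yield governs)

Bolt shear: A_b = π(1)²/4 = 0.7854 in². φR_n = 0.75 × 84 × 0.7854 × 8 × 1 = 395.8 kips.
Bearing (0.75 in plate, F_u = 58 ksi): end bolts L_c = 1.75 − 1.125/2 = 1.1875, R_n = min(1.2×1.1875×0.75×58, 2.4×1×0.75×58) = 61.988 kips/bolt; interior L_c = 3.9375 − 1.125 = 2.8125, R_n = 104.4 kips/bolt. φR_n = 0.75 × (2×61.988 + 6×104.4) = 562.8 kips.
Tension yield (gross): A_g = 11.625×0.75 = 8.7188 in². φR_n = 0.90 × 36 × 8.7188 = 282.5 kips.
Governing: min(395.8, 562.8, 282.5) = 282.5 kips → gross-section yield.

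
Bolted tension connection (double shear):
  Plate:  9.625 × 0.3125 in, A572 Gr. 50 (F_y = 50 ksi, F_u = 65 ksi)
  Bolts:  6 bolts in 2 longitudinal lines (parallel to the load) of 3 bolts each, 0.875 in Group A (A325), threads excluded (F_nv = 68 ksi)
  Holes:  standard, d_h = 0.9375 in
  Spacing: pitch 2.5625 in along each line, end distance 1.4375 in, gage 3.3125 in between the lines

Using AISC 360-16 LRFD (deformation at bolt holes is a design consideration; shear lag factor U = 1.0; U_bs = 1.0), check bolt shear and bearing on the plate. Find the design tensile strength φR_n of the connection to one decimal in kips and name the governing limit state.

154.2 kips (bearing governs)

Bolt shear: A_b = π(0.875)²/4 = 0.60132 in². φR_n = 0.75 × 68 × 0.60132 × 6 × 2 = 368.0 kips.
Bearing (0.3125 in plate, F_u = 65 ksi): end bolts L_c = 1.4375 − 0.9375/2 = 0.96875, R_n = min(1.2×0.96875×0.3125×65, 2.4×0.875×0.3125×65) = 23.613 kips/bolt; interior L_c = 2.5625 − 0.9375 = 1.625, R_n = 39.609 kips/bolt. φR_n = 0.75 × (2×23.613 + 4×39.609) = 154.2 kips.
Governing: min(368.0, 154.2) = 154.2 kips → bearing.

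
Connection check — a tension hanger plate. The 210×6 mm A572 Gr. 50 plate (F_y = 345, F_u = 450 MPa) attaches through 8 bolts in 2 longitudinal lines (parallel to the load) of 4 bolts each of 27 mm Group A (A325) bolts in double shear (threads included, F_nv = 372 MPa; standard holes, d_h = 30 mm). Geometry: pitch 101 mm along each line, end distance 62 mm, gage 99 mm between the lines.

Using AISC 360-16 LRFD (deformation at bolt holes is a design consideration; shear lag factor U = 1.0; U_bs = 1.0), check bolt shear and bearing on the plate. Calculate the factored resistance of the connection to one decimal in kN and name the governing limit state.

1015.7 kN (bearing governs)

Bolt shear: A_b = π(27)²/4 = 572.56 mm². φR_n = 0.75 × 372 × 572.56 × 8 × 2 = 2555.9 kN.
Bearing (6 mm plate, F_u = 450 MPa): end bolts L_c = 62 − 30/2 = 47, R_n = min(1.2×47×6×450, 2.4×27×6×450) = 152.28 kN/bolt; interior L_c = 101 − 30 = 71, R_n = 174.96 kN/bolt. φR_n = 0.75 × (2×152.28 + 6×174.96) = 1015.7 kN.
Governing: min(2555.9, 1015.7) = 1015.7 kN → bearing.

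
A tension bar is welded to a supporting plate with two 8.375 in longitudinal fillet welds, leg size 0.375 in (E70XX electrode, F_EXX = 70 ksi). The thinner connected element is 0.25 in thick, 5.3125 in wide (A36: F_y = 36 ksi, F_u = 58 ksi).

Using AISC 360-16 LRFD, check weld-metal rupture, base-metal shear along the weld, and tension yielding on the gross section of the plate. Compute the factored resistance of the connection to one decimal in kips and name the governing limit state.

43.0 kips (gross-section yield governs)

Weld metal: throat = 0.707×0.375 = 0.26513 in, L = 2×8.375 = 16.75 in. φR_n = 0.75 × 0.6 × 70 × 0.26513 × 16.75 = 139.9 kips.
Base metal shear (0.25 in plate): yield φR_n = 1.0×0.6×36×0.25×16.75 = 90.5 kips; rupture φR_n = 0.75×0.6×58×0.25×16.75 = 109.3 kips; take 90.5 kips (yield).
Tension yield (gross): A_g = 5.3125×0.25 = 1.3281 in². φR_n = 0.90 × 36 × 1.3281 = 43.0 kips.
Governing: min(139.9, 90.5, 43.0) = 43.0 kips → gross-section yield.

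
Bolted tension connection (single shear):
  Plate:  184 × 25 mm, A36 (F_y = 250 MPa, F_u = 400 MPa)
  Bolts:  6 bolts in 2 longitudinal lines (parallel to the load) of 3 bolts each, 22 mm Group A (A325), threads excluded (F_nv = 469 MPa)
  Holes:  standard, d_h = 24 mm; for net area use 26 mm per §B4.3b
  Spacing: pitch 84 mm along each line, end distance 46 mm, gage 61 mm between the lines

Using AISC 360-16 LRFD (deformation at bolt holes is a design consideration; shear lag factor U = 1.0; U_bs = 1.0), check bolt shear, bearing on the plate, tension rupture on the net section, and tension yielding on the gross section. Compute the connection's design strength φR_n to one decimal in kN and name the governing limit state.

802.3 kN (bolt shear governs)

Bolt shear: A_b = π(22)²/4 = 380.13 mm². φR_n = 0.75 × 469 × 380.13 × 6 × 1 = 802.3 kN.
Bearing (25 mm plate, F_u = 400 MPa): end bolts L_c = 46 − 24/2 = 34, R_n = min(1.2×34×25×400, 2.4×22×25×400) = 408 kN/bolt; interior L_c = 84 − 24 = 60, R_n = 528 kN/bolt. φR_n = 0.75 × (2×408 + 4×528) = 2196.0 kN.
Tension rupture (net): A_n = (184 − 2×26)×25 = 3300 mm² (U = 1.0, A_e = A_n). φR_n = 0.75 × 400 × 3300 = 990.0 kN.
Tension yield (gross): A_g = 184×25 = 4600 mm². φR_n = 0.90 × 250 × 4600 = 1035.0 kN.
Governing: min(802.3, 2196.0, 990.0, 1035.0) = 802.3 kN → bolt shear.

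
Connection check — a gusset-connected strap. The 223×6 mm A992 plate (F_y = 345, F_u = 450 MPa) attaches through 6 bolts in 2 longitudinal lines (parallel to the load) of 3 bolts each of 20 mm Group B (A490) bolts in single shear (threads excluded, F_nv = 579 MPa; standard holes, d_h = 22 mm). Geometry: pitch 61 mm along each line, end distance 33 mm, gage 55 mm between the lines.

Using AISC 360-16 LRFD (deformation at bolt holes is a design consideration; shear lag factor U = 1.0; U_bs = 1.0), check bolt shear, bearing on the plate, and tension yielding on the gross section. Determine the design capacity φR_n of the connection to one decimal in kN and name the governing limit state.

415.4 kN (gross-section yield governs)

Bolt shear: A_b = π(20)²/4 = 314.16 mm². φR_n = 0.75 × 579 × 314.16 × 6 × 1 = 818.5 kN.
Bearing (6 mm plate, F_u = 450 MPa): end bolts L_c = 33 − 22/2 = 22, R_n = min(1.2×22×6×450, 2.4×20×6×450) = 71.28 kN/bolt; interior L_c = 61 − 22 = 39, R_n = 126.36 kN/bolt. φR_n = 0.75 × (2×71.28 + 4×126.36) = 486.0 kN.
Tension yield (gross): A_g = 223×6 = 1338 mm². φR_n = 0.90 × 345 × 1338 = 415.4 kN.
Governing: min(818.5, 486.0, 415.4) = 415.4 kN → gross-section yield.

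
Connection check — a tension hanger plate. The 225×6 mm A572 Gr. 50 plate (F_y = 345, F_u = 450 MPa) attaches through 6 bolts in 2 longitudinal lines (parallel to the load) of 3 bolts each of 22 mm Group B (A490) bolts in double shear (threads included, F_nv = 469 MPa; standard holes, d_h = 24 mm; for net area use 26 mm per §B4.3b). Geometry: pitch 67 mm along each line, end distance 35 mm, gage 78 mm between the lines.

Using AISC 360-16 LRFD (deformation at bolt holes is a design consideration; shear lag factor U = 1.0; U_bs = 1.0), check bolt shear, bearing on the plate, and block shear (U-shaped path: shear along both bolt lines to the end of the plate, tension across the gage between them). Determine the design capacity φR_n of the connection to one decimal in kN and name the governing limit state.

Bolt shear: A_b = π(22)²/4 = 380.13 mm². φR_n = 0.75 × 469 × 380.13 × 6 × 2 = 1604.5 kN.
Bearing (6 mm plate, F_u = 450 MPa): end bolts L_c = 35 − 24/2 = 23, R_n = min(1.2×23×6×450, 2.4×22×6×450) = 74.52 kN/bolt; interior L_c = 67 − 24 = 43, R_n = 139.32 kN/bolt. φR_n = 0.75 × (2×74.52 + 4×139.32) = 529.7 kN.
Block shear: shear path 2×[35+2×67] = 2×169 mm, A_gv = 2028, A_nv = 2×(169 − 2.5×26)×6 = 1248 mm²; tension across gage: (78 − 1×26)×6 = 312 mm². R_n = min(0.6×450×1248, 0.6×345×2028) + 1.0×450×312 = min(336.96, 419.8) + 140.4 = 477.36 kN. φR_n = 0.75 × 477.36 = 358.0 kN.
Governing: min(1604.5, 529.7, 358.0) = 358.0 kN → block shear.

358.0 kN (block shear governs)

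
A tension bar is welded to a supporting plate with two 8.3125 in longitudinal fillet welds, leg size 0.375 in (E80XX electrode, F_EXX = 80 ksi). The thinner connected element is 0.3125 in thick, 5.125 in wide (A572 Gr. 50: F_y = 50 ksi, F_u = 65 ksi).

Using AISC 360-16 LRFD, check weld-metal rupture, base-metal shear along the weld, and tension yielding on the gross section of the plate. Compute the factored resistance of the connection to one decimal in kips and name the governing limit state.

72.1 kips (gross-section yield governs)

Weld metal: throat = 0.707×0.375 = 0.26513 in, L = 2×8.3125 = 16.625 in. φR_n = 0.75 × 0.6 × 80 × 0.26513 × 16.625 = 158.7 kips.
Base metal shear (0.3125 in plate): yield φR_n = 1.0×0.6×50×0.3125×16.625 = 155.9 kips; rupture φR_n = 0.75×0.6×65×0.3125×16.625 = 152.0 kips; take 152.0 kips (rupture).
Tension yield (gross): A_g = 5.125×0.3125 = 1.6016 in². φR_n = 0.90 × 50 × 1.6016 = 72.1 kips.
Governing: min(158.7, 152.0, 72.1) = 72.1 kips → gross-section yield.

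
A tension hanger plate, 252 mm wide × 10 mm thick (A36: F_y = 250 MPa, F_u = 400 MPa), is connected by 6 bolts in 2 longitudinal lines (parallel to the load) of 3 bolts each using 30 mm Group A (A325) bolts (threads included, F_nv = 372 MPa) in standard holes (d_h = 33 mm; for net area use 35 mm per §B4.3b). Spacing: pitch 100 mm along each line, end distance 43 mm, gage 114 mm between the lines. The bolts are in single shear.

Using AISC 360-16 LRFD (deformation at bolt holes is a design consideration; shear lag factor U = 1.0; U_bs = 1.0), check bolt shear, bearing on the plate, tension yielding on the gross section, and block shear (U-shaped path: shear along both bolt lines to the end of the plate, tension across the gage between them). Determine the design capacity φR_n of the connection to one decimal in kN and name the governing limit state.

567.0 kN (gross-section yield governs)

Bolt shear: A_b = π(30)²/4 = 706.86 mm². φR_n = 0.75 × 372 × 706.86 × 6 × 1 = 1183.3 kN.
Bearing (10 mm plate, F_u = 400 MPa): end bolts L_c = 43 − 33/2 = 26.5, R_n = min(1.2×26.5×10×400, 2.4×30×10×400) = 127.2 kN/bolt; interior L_c = 100 − 33 = 67, R_n = 288 kN/bolt. φR_n = 0.75 × (2×127.2 + 4×288) = 1054.8 kN.
Tension yield (gross): A_g = 252×10 = 2520 mm². φR_n = 0.90 × 250 × 2520 = 567.0 kN.
Block shear: shear path 2×[43+2×100] = 2×243 mm, A_gv = 4860, A_nv = 2×(243 − 2.5×35)×10 = 3110 mm²; tension across gage: (114 − 1×35)×10 = 790 mm². R_n = min(0.6×400×3110, 0.6×250×4860) + 1.0×400×790 = min(746.4, 729) + 316 = 1045 kN. φR_n = 0.75 × 1045 = 783.8 kN.
Governing: min(1183.3, 1054.8, 567.0, 783.8) = 567.0 kN → gross-section yield.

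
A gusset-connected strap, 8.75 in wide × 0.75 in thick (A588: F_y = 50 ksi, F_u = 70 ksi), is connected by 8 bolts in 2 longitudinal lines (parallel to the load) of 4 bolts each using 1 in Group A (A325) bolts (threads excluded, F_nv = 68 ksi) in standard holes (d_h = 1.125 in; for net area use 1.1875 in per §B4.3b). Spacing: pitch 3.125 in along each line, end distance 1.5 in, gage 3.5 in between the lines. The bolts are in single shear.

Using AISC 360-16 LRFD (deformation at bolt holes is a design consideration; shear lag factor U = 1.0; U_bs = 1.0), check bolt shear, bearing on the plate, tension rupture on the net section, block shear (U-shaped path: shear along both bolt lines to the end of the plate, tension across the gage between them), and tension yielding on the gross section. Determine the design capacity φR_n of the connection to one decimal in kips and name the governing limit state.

251.0 kips (net-section rupture governs)

Bolt shear: A_b = π(1)²/4 = 0.7854 in². φR_n = 0.75 × 68 × 0.7854 × 8 × 1 = 320.4 kips.
Bearing (0.75 in plate, F_u = 70 ksi): end bolts L_c = 1.5 − 1.125/2 = 0.9375, R_n = min(1.2×0.9375×0.75×70, 2.4×1×0.75×70) = 59.063 kips/bolt; interior L_c = 3.125 − 1.125 = 2, R_n = 126 kips/bolt. φR_n = 0.75 × (2×59.063 + 6×126) = 655.6 kips.
Tension rupture (net): A_n = (8.75 − 2×1.1875)×0.75 = 4.7813 in² (U = 1.0, A_e = A_n). φR_n = 0.75 × 70 × 4.7813 = 251.0 kips.
Block shear: shear path 2×[1.5+3×3.125] = 2×10.875 in, A_gv = 16.313, A_nv = 2×(10.875 − 3.5×1.1875)×0.75 = 10.078 in²; tension across gage: (3.5 − 1×1.1875)×0.75 = 1.7344 in². R_n = min(0.6×70×10.078, 0.6×50×16.313) + 1.0×70×1.7344 = min(423.28, 489.39) + 121.41 = 544.69 kips. φR_n = 0.75 × 544.69 = 408.5 kips.
Tension yield (gross): A_g = 8.75×0.75 = 6.5625 in². φR_n = 0.90 × 50 × 6.5625 = 295.3 kips.
Governing: min(320.4, 655.6, 251.0, 408.5, 295.3) = 251.0 kips → net-section rupture.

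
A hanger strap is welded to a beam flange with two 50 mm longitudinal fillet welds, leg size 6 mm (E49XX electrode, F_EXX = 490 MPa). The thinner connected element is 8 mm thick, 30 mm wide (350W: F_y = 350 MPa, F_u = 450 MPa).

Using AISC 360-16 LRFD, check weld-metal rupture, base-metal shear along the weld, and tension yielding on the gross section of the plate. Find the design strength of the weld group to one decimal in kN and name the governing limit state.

75.6 kN (gross-section yield governs)

Weld metal: throat = 0.707×6 = 4.242 mm, L = 2×50 = 100 mm. φR_n = 0.75 × 0.6 × 490 × 4.242 × 100 = 93.5 kN.
Base metal shear (8 mm plate): yield φR_n = 1.0×0.6×350×8×100 = 168.0 kN; rupture φR_n = 0.75×0.6×450×8×100 = 162.0 kN; take 162.0 kN (rupture).
Tension yield (gross): A_g = 30×8 = 240 mm². φR_n = 0.90 × 350 × 240 = 75.6 kN.
Governing: min(93.5, 162.0, 75.6) = 75.6 kN → gross-section yield.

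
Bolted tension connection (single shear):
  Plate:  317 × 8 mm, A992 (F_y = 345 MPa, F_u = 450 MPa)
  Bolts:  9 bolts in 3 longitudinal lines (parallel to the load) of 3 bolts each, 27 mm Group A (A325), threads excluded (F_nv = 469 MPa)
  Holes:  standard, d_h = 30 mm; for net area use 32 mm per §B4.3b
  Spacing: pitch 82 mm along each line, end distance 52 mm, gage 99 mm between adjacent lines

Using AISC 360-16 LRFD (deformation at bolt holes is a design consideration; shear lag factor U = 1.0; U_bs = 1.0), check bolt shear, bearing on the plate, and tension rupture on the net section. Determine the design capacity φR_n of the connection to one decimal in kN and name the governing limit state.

Bolt shear: A_b = π(27)²/4 = 572.56 mm². φR_n = 0.75 × 469 × 572.56 × 9 × 1 = 1812.6 kN.
Bearing (8 mm plate, F_u = 450 MPa): end bolts L_c = 52 − 30/2 = 37, R_n = min(1.2×37×8×450, 2.4×27×8×450) = 159.84 kN/bolt; interior L_c = 82 − 30 = 52, R_n = 224.64 kN/bolt. φR_n = 0.75 × (3×159.84 + 6×224.64) = 1370.5 kN.
Tension rupture (net): A_n = (317 − 3×32)×8 = 1768 mm² (U = 1.0, A_e = A_n). φR_n = 0.75 × 450 × 1768 = 596.7 kN.
Governing: min(1812.6, 1370.5, 596.7) = 596.7 kN → net-section rupture.

596.7 kN (net-section rupture governs)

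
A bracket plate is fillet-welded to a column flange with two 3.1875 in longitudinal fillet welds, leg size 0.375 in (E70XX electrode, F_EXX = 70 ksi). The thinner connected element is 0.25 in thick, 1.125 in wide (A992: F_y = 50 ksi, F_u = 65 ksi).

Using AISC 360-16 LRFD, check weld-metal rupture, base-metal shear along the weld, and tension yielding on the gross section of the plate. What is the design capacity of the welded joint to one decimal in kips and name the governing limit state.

12.7 kips (gross-section yield governs)

Weld metal: throat = 0.707×0.375 = 0.26513 in, L = 2×3.1875 = 6.375 in. φR_n = 0.75 × 0.6 × 70 × 0.26513 × 6.375 = 53.2 kips.
Base metal shear (0.25 in plate): yield φR_n = 1.0×0.6×50×0.25×6.375 = 47.8 kips; rupture φR_n = 0.75×0.6×65×0.25×6.375 = 46.6 kips; take 46.6 kips (rupture).
Tension yield (gross): A_g = 1.125×0.25 = 0.28125 in². φR_n = 0.90 × 50 × 0.28125 = 12.7 kips.
Governing: min(53.2, 46.6, 12.7) = 12.7 kips → gross-section yield.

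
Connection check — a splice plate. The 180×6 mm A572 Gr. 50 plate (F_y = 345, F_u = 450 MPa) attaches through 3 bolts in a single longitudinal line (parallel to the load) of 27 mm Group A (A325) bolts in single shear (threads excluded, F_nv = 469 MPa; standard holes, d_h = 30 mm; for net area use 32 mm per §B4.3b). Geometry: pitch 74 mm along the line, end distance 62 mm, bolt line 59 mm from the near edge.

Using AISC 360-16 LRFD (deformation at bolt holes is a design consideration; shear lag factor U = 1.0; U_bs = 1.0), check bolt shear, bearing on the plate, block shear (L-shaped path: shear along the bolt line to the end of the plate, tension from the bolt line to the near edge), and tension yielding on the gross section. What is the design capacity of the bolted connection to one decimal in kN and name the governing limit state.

Bolt shear: A_b = π(27)²/4 = 572.56 mm². φR_n = 0.75 × 469 × 572.56 × 3 × 1 = 604.2 kN.
Bearing (6 mm plate, F_u = 450 MPa): end bolts L_c = 62 − 30/2 = 47, R_n = min(1.2×47×6×450, 2.4×27×6×450) = 152.28 kN/bolt; interior L_c = 74 − 30 = 44, R_n = 142.56 kN/bolt. φR_n = 0.75 × (1×152.28 + 2×142.56) = 328.1 kN.
Block shear: shear path 1×[62+2×74] = 1×210 mm, A_gv = 1260, A_nv = 1×(210 − 2.5×32)×6 = 780 mm²; tension to near edge: (59 − 0.5×32)×6 = 258 mm². R_n = min(0.6×450×780, 0.6×345×1260) + 1.0×450×258 = min(210.6, 260.82) + 116.1 = 326.7 kN. φR_n = 0.75 × 326.7 = 245.0 kN.
Tension yield (gross): A_g = 180×6 = 1080 mm². φR_n = 0.90 × 345 × 1080 = 335.3 kN.
Governing: min(604.2, 328.1, 245.0, 335.3) = 245.0 kN → block shear.

245.0 kN (block shear governs)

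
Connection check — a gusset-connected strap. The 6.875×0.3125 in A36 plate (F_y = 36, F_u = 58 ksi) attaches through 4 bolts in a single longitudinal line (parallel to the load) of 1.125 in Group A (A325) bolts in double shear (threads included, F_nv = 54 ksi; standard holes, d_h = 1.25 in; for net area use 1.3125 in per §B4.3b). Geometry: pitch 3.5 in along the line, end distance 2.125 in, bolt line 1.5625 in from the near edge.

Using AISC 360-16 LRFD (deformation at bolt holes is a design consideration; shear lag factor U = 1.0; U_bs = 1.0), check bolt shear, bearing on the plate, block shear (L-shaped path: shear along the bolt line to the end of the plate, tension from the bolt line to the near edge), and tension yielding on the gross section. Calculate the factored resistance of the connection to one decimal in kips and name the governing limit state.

Bolt shear: A_b = π(1.125)²/4 = 0.99402 in². φR_n = 0.75 × 54 × 0.99402 × 4 × 2 = 322.1 kips.
Bearing (0.3125 in plate, F_u = 58 ksi): end bolts L_c = 2.125 − 1.25/2 = 1.5, R_n = min(1.2×1.5×0.3125×58, 2.4×1.125×0.3125×58) = 32.625 kips/bolt; interior L_c = 3.5 − 1.25 = 2.25, R_n = 48.938 kips/bolt. φR_n = 0.75 × (1×32.625 + 3×48.938) = 134.6 kips.
Block shear: shear path 1×[2.125+3×3.5] = 1×12.625 in, A_gv = 3.9453, A_nv = 1×(12.625 − 3.5×1.3125)×0.3125 = 2.5098 in²; tension to near edge: (1.5625 − 0.5×1.3125)×0.3125 = 0.2832 in². R_n = min(0.6×58×2.5098, 0.6×36×3.9453) + 1.0×58×0.2832 = min(87.341, 85.218) + 16.426 = 101.64 kips. φR_n = 0.75 × 101.64 = 76.2 kips.
Tension yield (gross): A_g = 6.875×0.3125 = 2.1484 in². φR_n = 0.90 × 36 × 2.1484 = 69.6 kips.
Governing: min(322.1, 134.6, 76.2, 69.6) = 69.6 kips → gross-section yield.

69.6 kips (gross-section yield governs)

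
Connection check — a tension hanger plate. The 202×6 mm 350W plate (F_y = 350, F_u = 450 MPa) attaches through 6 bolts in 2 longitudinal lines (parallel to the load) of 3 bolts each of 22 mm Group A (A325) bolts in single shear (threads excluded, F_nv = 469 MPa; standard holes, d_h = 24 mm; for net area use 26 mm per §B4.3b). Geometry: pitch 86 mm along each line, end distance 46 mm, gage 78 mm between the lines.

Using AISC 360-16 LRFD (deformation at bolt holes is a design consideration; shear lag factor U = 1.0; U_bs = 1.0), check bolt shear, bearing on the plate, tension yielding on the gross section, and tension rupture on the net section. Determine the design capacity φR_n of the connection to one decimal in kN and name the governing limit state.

303.8 kN (net-section rupture governs)

Bolt shear: A_b = π(22)²/4 = 380.13 mm². φR_n = 0.75 × 469 × 380.13 × 6 × 1 = 802.3 kN.
Bearing (6 mm plate, F_u = 450 MPa): end bolts L_c = 46 − 24/2 = 34, R_n = min(1.2×34×6×450, 2.4×22×6×450) = 110.16 kN/bolt; interior L_c = 86 − 24 = 62, R_n = 142.56 kN/bolt. φR_n = 0.75 × (2×110.16 + 4×142.56) = 592.9 kN.
Tension yield (gross): A_g = 202×6 = 1212 mm². φR_n = 0.90 × 350 × 1212 = 381.8 kN.
Tension rupture (net): A_n = (202 − 2×26)×6 = 900 mm² (U = 1.0, A_e = A_n). φR_n = 0.75 × 450 × 900 = 303.8 kN.
Governing: min(802.3, 592.9, 381.8, 303.8) = 303.8 kN → net-section rupture.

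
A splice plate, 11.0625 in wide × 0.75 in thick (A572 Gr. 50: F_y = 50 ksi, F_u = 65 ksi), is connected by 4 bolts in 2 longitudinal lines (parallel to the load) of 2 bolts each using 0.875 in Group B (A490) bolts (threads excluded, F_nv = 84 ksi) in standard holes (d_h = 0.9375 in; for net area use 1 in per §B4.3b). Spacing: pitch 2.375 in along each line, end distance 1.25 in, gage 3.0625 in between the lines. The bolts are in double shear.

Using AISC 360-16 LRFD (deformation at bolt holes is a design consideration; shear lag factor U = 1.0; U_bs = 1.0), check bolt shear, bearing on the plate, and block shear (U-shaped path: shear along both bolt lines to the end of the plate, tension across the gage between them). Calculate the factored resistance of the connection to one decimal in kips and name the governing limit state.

Bolt shear: A_b = π(0.875)²/4 = 0.60132 in². φR_n = 0.75 × 84 × 0.60132 × 4 × 2 = 303.1 kips.
Bearing (0.75 in plate, F_u = 65 ksi): end bolts L_c = 1.25 − 0.9375/2 = 0.78125, R_n = min(1.2×0.78125×0.75×65, 2.4×0.875×0.75×65) = 45.703 kips/bolt; interior L_c = 2.375 − 0.9375 = 1.4375, R_n = 84.094 kips/bolt. φR_n = 0.75 × (2×45.703 + 2×84.094) = 194.7 kips.
Block shear: shear path 2×[1.25+1×2.375] = 2×3.625 in, A_gv = 5.4375, A_nv = 2×(3.625 − 1.5×1)×0.75 = 3.1875 in²; tension across gage: (3.0625 − 1×1)×0.75 = 1.5469 in². R_n = min(0.6×65×3.1875, 0.6×50×5.4375) + 1.0×65×1.5469 = min(124.31, 163.13) + 100.55 = 224.86 kips. φR_n = 0.75 × 224.86 = 168.6 kips.
Governing: min(303.1, 194.7, 168.6) = 168.6 kips → block shear.

168.6 kips (block shear governs)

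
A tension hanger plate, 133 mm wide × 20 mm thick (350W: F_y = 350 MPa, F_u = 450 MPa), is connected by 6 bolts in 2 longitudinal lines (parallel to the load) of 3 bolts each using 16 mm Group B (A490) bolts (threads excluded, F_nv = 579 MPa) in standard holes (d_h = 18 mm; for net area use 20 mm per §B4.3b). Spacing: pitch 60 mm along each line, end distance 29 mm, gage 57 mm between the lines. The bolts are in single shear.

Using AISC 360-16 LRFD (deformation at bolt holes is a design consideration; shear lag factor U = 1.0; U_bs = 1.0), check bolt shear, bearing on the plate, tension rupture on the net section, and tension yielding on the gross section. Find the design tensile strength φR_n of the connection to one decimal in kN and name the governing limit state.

523.9 kN (bolt shear governs)

Bolt shear: A_b = π(16)²/4 = 201.06 mm². φR_n = 0.75 × 579 × 201.06 × 6 × 1 = 523.9 kN.
Bearing (20 mm plate, F_u = 450 MPa): end bolts L_c = 29 − 18/2 = 20, R_n = min(1.2×20×20×450, 2.4×16×20×450) = 216 kN/bolt; interior L_c = 60 − 18 = 42, R_n = 345.6 kN/bolt. φR_n = 0.75 × (2×216 + 4×345.6) = 1360.8 kN.
Tension rupture (net): A_n = (133 − 2×20)×20 = 1860 mm² (U = 1.0, A_e = A_n). φR_n = 0.75 × 450 × 1860 = 627.8 kN.
Tension yield (gross): A_g = 133×20 = 2660 mm². φR_n = 0.90 × 350 × 2660 = 837.9 kN.
Governing: min(523.9, 1360.8, 627.8, 837.9) = 523.9 kN → bolt shear.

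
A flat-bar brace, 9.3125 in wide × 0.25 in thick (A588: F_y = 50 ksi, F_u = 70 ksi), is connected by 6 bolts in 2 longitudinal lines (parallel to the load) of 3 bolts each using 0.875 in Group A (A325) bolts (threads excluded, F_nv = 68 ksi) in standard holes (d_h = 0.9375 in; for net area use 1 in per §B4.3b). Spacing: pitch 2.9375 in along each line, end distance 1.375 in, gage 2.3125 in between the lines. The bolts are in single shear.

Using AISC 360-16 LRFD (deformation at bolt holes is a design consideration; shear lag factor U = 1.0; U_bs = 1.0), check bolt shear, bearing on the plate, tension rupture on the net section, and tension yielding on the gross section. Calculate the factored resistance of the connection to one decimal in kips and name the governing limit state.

Bolt shear: A_b = π(0.875)²/4 = 0.60132 in². φR_n = 0.75 × 68 × 0.60132 × 6 × 1 = 184.0 kips.
Bearing (0.25 in plate, F_u = 70 ksi): end bolts L_c = 1.375 − 0.9375/2 = 0.90625, R_n = min(1.2×0.90625×0.25×70, 2.4×0.875×0.25×70) = 19.031 kips/bolt; interior L_c = 2.9375 − 0.9375 = 2, R_n = 36.75 kips/bolt. φR_n = 0.75 × (2×19.031 + 4×36.75) = 138.8 kips.
Tension rupture (net): A_n = (9.3125 − 2×1)×0.25 = 1.8281 in² (U = 1.0, A_e = A_n). φR_n = 0.75 × 70 × 1.8281 = 96.0 kips.
Tension yield (gross): A_g = 9.3125×0.25 = 2.3281 in². φR_n = 0.90 × 50 × 2.3281 = 104.8 kips.
Governing: min(184.0, 138.8, 96.0, 104.8) = 96.0 kips → net-section rupture.

96.0 kips (net-section rupture governs)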